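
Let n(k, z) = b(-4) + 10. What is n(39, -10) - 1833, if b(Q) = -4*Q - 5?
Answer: -1812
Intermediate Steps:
b(Q) = -5 - 4*Q
n(k, z) = 21 (n(k, z) = (-5 - 4*(-4)) + 10 = (-5 + 16) + 10 = 11 + 10 = 21)
n(39, -10) - 1833 = 21 - 1833 = -1812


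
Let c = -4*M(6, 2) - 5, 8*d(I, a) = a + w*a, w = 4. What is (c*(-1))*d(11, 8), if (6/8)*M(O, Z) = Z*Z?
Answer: 395/3 ≈ 131.67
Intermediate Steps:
M(O, Z) = 4*Z**2/3 (M(O, Z) = 4*(Z*Z)/3 = 4*Z**2/3)
d(I, a) = 5*a/8 (d(I, a) = (a + 4*a)/8 = (5*a)/8 = 5*a/8)
c = -79/3 (c = -16*2**2/3 - 5 = -16*4/3 - 5 = -4*16/3 - 5 = -64/3 - 5 = -79/3 ≈ -26.333)
(c*(-1))*d(11, 8) = (-79/3*(-1))*((5/8)*8) = (79/3)*5 = 395/3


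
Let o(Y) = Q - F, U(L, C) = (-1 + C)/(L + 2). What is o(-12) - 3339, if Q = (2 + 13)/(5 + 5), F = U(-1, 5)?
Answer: -6683/2 ≈ -3341.5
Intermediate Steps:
U(L, C) = (-1 + C)/(2 + L)
F = 4 (F = (-1 + 5)/(2 - 1) = 4/1 = 1*4 = 4)
Q = 3/2 (Q = 15/10 = 15*(⅒) = 3/2 ≈ 1.5000)
o(Y) = -5/2 (o(Y) = 3/2 - 1*4 = 3/2 - 4 = -5/2)
o(-12) - 3339 = -5/2 - 3339 = -6683/2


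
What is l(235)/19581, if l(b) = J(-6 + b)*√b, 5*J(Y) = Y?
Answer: 229*√235/97905 ≈ 0.035856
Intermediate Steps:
J(Y) = Y/5
l(b) = √b*(-6/5 + b/5) (l(b) = ((-6 + b)/5)*√b = (-6/5 + b/5)*√b = √b*(-6/5 + b/5))
l(235)/19581 = (√235*(-6 + 235)/5)/19581 = ((⅕)*√235*229)*(1/19581) = (229*√235/5)*(1/19581) = 229*√235/97905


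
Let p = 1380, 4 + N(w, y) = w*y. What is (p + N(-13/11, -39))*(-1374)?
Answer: -21493482/11 ≈ -1.9540e+6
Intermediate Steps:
N(w, y) = -4 + w*y
(p + N(-13/11, -39))*(-1374) = (1380 + (-4 - 13/11*(-39)))*(-1374) = (1380 + (-4 + 507/11))*(-1374) = (1380 + 463/11)*(-1374) = (15643/11)*(-1374) = -21493482/11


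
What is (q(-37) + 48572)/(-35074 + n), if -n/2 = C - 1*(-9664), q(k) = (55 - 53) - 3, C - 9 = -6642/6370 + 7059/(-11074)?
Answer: -17480945755/19584820719 ≈ -0.89258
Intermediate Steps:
C = 5268909/719810 (C = 9 + (-6642/6370 + 7059/(-11074)) = 9 + (-6642*1/6370 + 7059*(-1/11074)) = 9 + (-3321/3185 - 7059/11074) = 9 - 1209381/719810 = 5268909/719810 ≈ 7.3199)
q(k) = -1 (q(k) = 2 - 3 = -1)
n = -6961512749/359905 (n = -2*(5268909/719810 - 1*(-9664)) = -2*(5268909/719810 + 9664) = -2*6961512749/719810 = -6961512749/359905 ≈ -19343.)
(q(-37) + 48572)/(-35074 + n) = (-1 + 48572)/(-35074 - 6961512749/359905) = 48571/(-19584820719/359905) = 48571*(-359905/19584820719) = -17480945755/19584820719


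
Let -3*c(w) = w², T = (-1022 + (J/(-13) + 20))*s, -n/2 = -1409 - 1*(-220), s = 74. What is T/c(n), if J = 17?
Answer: 1447773/36756746 ≈ 0.039388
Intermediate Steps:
n = 2378 (n = -2*(-1409 - 1*(-220)) = -2*(-1409 + 220) = -2*(-1189) = 2378)
T = -965182/13 (T = (-1022 + (17/(-13) + 20))*74 = (-1022 + (17*(-1/13) + 20))*74 = (-1022 + (-17/13 + 20))*74 = (-1022 + 243/13)*74 = -13043/13*74 = -965182/13 ≈ -74245.)
c(w) = -w²/3
T/c(n) = -965182/(13*((-⅓*2378²))) = -965182/(13*((-⅓*5654884))) = -965182/(13*(-5654884/3)) = -965182/13*(-3/5654884) = 1447773/36756746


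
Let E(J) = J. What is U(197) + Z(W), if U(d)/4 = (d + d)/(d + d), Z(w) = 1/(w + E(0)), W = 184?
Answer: 737/184 ≈ 4.0054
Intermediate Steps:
Z(w) = 1/w (Z(w) = 1/(w + 0) = 1/w)
U(d) = 4 (U(d) = 4*((d + d)/(d + d)) = 4*((2*d)/((2*d))) = 4*((2*d)*(1/(2*d))) = 4*1 = 4)
U(197) + Z(W) = 4 + 1/184 = 737/184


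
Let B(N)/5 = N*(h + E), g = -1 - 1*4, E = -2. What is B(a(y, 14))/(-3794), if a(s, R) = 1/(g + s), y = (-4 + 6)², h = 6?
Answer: 10/1897 ≈ 0.0052715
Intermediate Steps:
y = 4 (y = 2² = 4)
g = -5 (g = -1 - 4 = -5)
a(s, R) = 1/(-5 + s)
B(N) = 20*N (B(N) = 5*(N*(6 - 2)) = 5*(N*4) = 5*(4*N) = 20*N)
B(a(y, 14))/(-3794) = (20/(-5 + 4))/(-3794) = (20/(-1))*(-1/3794) = (20*(-1))*(-1/3794) = -20*(-1/3794) = 10/1897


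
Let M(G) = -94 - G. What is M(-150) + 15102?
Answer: 15158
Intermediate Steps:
M(-150) + 15102 = (-94 - 1*(-150)) + 15102 = (-94 + 150) + 15102 = 56 + 15102 = 15158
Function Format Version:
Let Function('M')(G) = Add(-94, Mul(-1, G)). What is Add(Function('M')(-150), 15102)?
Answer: 15158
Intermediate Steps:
Add(Function('M')(-150), 15102) = Add(Add(-94, Mul(-1, -150)), 15102) = Add(Add(-94, 150), 15102) = Add(56, 15102) = 15158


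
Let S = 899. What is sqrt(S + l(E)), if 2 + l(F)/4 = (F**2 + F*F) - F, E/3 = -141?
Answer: 3*sqrt(159335) ≈ 1197.5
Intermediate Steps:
E = -423 (E = 3*(-141) = -423)
l(F) = -8 - 4*F + 8*F**2 (l(F) = -8 + 4*((F**2 + F*F) - F) = -8 + 4*((F**2 + F**2) - F) = -8 + 4*(2*F**2 - F) = -8 + 4*(-F + 2*F**2) = -8 + (-4*F + 8*F**2) = -8 - 4*F + 8*F**2)
sqrt(S + l(E)) = sqrt(899 + (-8 - 4*(-423) + 8*(-423)**2)) = sqrt(899 + (-8 + 1692 + 8*178929)) = sqrt(899 + (-8 + 1692 + 1431432)) = sqrt(899 + 1433116) = sqrt(1434015) = 3*sqrt(159335)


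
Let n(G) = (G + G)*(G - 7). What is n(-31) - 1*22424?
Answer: -20068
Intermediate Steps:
n(G) = 2*G*(-7 + G) (n(G) = (2*G)*(-7 + G) = 2*G*(-7 + G))
n(-31) - 1*22424 = 2*(-31)*(-7 - 31) - 1*22424 = 2*(-31)*(-38) - 22424 = 2356 - 22424 = -20068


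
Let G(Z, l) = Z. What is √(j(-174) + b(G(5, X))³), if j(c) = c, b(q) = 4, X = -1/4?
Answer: I*√110 ≈ 10.488*I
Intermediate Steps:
X = -¼ (X = -1*¼ = -¼ ≈ -0.25000)
√(j(-174) + b(G(5, X))³) = √(-174 + 4³) = √(-174 + 64) = √(-110) = I*√110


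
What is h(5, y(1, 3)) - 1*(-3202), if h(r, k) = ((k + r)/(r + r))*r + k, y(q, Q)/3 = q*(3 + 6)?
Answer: 3245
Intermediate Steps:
y(q, Q) = 27*q (y(q, Q) = 3*(q*(3 + 6)) = 3*(q*9) = 3*(9*q) = 27*q)
h(r, k) = r/2 + 3*k/2 (h(r, k) = ((k + r)/((2*r)))*r + k = ((k + r)*(1/(2*r)))*r + k = ((k + r)/(2*r))*r + k = (k/2 + r/2) + k = r/2 + 3*k/2)
h(5, y(1, 3)) - 1*(-3202) = ((1/2)*5 + 3*(27*1)/2) - 1*(-3202) = (5/2 + (3/2)*27) + 3202 = (5/2 + 81/2) + 3202 = 43 + 3202 = 3245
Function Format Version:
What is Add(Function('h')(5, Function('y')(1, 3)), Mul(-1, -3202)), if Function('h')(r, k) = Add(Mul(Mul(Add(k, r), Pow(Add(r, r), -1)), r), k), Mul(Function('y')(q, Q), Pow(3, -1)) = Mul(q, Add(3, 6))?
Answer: 3245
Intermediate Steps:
Function('y')(q, Q) = Mul(27, q) (Function('y')(q, Q) = Mul(3, Mul(q, Add(3, 6))) = Mul(3, Mul(q, 9)) = Mul(3, Mul(9, q)) = Mul(27, q))
Function('h')(r, k) = Add(Mul(Rational(1, 2), r), Mul(Rational(3, 2), k)) (Function('h')(r, k) = Add(Mul(Mul(Add(k, r), Pow(Mul(2, r), -1)), r), k) = Add(Mul(Mul(Add(k, r), Mul(Rational(1, 2), Pow(r, -1))), r), k) = Add(Mul(Mul(Rational(1, 2), Pow(r, -1), Add(k, r)), r), k) = Add(Add(Mul(Rational(1, 2), k), Mul(Rational(1, 2), r)), k) = Add(Mul(Rational(1, 2), r), Mul(Rational(3, 2), k)))
Add(Function('h')(5, Function('y')(1, 3)), Mul(-1, -3202)) = Add(Add(Mul(Rational(1, 2), 5), Mul(Rational(3, 2), Mul(27, 1))), Mul(-1, -3202)) = Add(Add(Rational(5, 2), Mul(Rational(3, 2), 27)), 3202) = Add(Add(Rational(5, 2), Rational(81, 2)), 3202) = Add(43, 3202) = 3245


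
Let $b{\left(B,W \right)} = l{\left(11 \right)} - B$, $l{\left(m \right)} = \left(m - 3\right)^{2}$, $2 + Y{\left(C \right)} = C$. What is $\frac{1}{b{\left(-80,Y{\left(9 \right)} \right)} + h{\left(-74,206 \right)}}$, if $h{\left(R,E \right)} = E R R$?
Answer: $\frac{1}{1128200} \approx 8.8637 \cdot 10^{-7}$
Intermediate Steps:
$Y{\left(C \right)} = -2 + C$
$l{\left(m \right)} = \left(-3 + m\right)^{2}$
$b{\left(B,W \right)} = 64 - B$ ($b{\left(B,W \right)} = \left(-3 + 11\right)^{2} - B = 8^{2} - B = 64 - B$)
$h{\left(R,E \right)} = E R^{2}$
$\frac{1}{b{\left(-80,Y{\left(9 \right)} \right)} + h{\left(-74,206 \right)}} = \frac{1}{\left(64 - -80\right) + 206 \left(-74\right)^{2}} = \frac{1}{\left(64 + 80\right) + 206 \cdot 5476} = \frac{1}{144 + 1128056} = \frac{1}{1128200}$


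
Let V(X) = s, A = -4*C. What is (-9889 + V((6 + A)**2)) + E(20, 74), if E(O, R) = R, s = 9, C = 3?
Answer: -9806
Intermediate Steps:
A = -12 (A = -4*3 = -12)
V(X) = 9
(-9889 + V((6 + A)**2)) + E(20, 74) = (-9889 + 9) + 74 = -9880 + 74 = -9806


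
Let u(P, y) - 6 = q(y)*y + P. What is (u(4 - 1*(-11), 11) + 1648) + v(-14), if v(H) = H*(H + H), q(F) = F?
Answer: 2182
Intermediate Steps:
v(H) = 2*H**2 (v(H) = H*(2*H) = 2*H**2)
u(P, y) = 6 + P + y**2 (u(P, y) = 6 + (y*y + P) = 6 + (y**2 + P) = 6 + (P + y**2) = 6 + P + y**2)
(u(4 - 1*(-11), 11) + 1648) + v(-14) = ((6 + (4 - 1*(-11)) + 11**2) + 1648) + 2*(-14)**2 = ((6 + (4 + 11) + 121) + 1648) + 2*196 = ((6 + 15 + 121) + 1648) + 392 = (142 + 1648) + 392 = 1790 + 392 = 2182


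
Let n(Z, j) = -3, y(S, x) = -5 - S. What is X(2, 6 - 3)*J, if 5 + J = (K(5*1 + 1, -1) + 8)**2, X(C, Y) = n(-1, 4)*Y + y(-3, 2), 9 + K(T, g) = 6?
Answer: -220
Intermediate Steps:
K(T, g) = -3 (K(T, g) = -9 + 6 = -3)
X(C, Y) = -2 - 3*Y (X(C, Y) = -3*Y + (-5 - 1*(-3)) = -3*Y + (-5 + 3) = -3*Y - 2 = -2 - 3*Y)
J = 20 (J = -5 + (-3 + 8)**2 = -5 + 5**2 = -5 + 25 = 20)
X(2, 6 - 3)*J = (-2 - 3*(6 - 3))*20 = (-2 - 3*3)*20 = (-2 - 9)*20 = -11*20 = -220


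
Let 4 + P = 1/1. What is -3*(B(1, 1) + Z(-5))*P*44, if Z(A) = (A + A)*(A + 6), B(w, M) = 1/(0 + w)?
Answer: -3564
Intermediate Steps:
B(w, M) = 1/w
P = -3 (P = -4 + 1/1 = -4 + 1 = -3)
Z(A) = 2*A*(6 + A) (Z(A) = (2*A)*(6 + A) = 2*A*(6 + A))
-3*(B(1, 1) + Z(-5))*P*44 = -3*(1/1 + 2*(-5)*(6 - 5))*(-3)*44 = -3*(1 + 2*(-5)*1)*(-3)*44 = -3*(1 - 10)*(-3)*44 = -(-27)*(-3)*44 = -3*27*44 = -81*44 = -3564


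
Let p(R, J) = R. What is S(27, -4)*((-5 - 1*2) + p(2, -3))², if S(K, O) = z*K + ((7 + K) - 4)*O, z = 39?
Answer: 23325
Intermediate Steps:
S(K, O) = 39*K + O*(3 + K) (S(K, O) = 39*K + ((7 + K) - 4)*O = 39*K + (3 + K)*O = 39*K + O*(3 + K))
S(27, -4)*((-5 - 1*2) + p(2, -3))² = (3*(-4) + 39*27 + 27*(-4))*((-5 - 1*2) + 2)² = (-12 + 1053 - 108)*((-5 - 2) + 2)² = 933*(-7 + 2)² = 933*(-5)² = 933*25 = 23325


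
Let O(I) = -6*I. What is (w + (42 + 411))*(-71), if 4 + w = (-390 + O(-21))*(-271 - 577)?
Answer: -15926791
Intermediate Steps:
w = 223868 (w = -4 + (-390 - 6*(-21))*(-271 - 577) = -4 + (-390 + 126)*(-848) = -4 - 264*(-848) = -4 + 223872 = 223868)
(w + (42 + 411))*(-71) = (223868 + (42 + 411))*(-71) = (223868 + 453)*(-71) = 224321*(-71) = -15926791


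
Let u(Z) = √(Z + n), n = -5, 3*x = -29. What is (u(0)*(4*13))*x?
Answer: -1508*I*√5/3 ≈ -1124.0*I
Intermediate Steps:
x = -29/3 (x = (⅓)*(-29) = -29/3 ≈ -9.6667)
u(Z) = √(-5 + Z) (u(Z) = √(Z - 5) = √(-5 + Z))
(u(0)*(4*13))*x = (√(-5 + 0)*(4*13))*(-29/3) = (√(-5)*52)*(-29/3) = ((I*√5)*52)*(-29/3) = (52*I*√5)*(-29/3) = -1508*I*√5/3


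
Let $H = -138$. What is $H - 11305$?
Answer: $-11443$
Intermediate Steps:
$H - 11305 = -138 - 11305 = -11443$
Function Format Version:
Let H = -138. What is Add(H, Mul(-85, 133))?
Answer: -11443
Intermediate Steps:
Add(H, Mul(-85, 133)) = Add(-138, Mul(-85, 133)) = Add(-138, -11305) = -11443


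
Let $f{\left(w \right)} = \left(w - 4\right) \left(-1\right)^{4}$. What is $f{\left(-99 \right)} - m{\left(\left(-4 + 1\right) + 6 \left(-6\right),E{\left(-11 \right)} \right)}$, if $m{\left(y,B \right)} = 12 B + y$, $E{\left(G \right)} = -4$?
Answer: $-16$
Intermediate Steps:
$m{\left(y,B \right)} = y + 12 B$
$f{\left(w \right)} = -4 + w$ ($f{\left(w \right)} = \left(-4 + w\right) 1 = -4 + w$)
$f{\left(-99 \right)} - m{\left(\left(-4 + 1\right) + 6 \left(-6\right),E{\left(-11 \right)} \right)} = \left(-4 - 99\right) - \left(\left(\left(-4 + 1\right) + 6 \left(-6\right)\right) + 12 \left(-4\right)\right) = -103 - \left(\left(-3 - 36\right) - 48\right) = -103 - \left(-39 - 48\right) = -103 - -87 = -103 + 87 = -16$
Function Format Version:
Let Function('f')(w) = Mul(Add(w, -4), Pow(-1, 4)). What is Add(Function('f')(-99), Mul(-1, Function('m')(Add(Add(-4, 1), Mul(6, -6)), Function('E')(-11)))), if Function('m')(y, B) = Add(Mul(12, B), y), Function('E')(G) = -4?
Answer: -16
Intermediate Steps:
Function('m')(y, B) = Add(y, Mul(12, B))
Function('f')(w) = Add(-4, w) (Function('f')(w) = Mul(Add(-4, w), 1) = Add(-4, w))
Add(Function('f')(-99), Mul(-1, Function('m')(Add(Add(-4, 1), Mul(6, -6)), Function('E')(-11)))) = Add(Add(-4, -99), Mul(-1, Add(Add(Add(-4, 1), Mul(6, -6)), Mul(12, -4)))) = Add(-103, Mul(-1, Add(Add(-3, -36), -48))) = Add(-103, Mul(-1, Add(-39, -48))) = Add(-103, Mul(-1, -87)) = Add(-103, 87) = -16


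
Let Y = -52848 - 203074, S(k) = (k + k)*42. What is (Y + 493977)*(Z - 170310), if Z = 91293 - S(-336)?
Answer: -12091527615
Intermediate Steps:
S(k) = 84*k (S(k) = (2*k)*42 = 84*k)
Z = 119517 (Z = 91293 - 84*(-336) = 91293 - 1*(-28224) = 91293 + 28224 = 119517)
Y = -255922
(Y + 493977)*(Z - 170310) = (-255922 + 493977)*(119517 - 170310) = 238055*(-50793) = -12091527615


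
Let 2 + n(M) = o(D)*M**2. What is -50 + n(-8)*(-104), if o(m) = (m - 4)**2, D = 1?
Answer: -59746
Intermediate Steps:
o(m) = (-4 + m)**2
n(M) = -2 + 9*M**2 (n(M) = -2 + (-4 + 1)**2*M**2 = -2 + (-3)**2*M**2 = -2 + 9*M**2)
-50 + n(-8)*(-104) = -50 + (-2 + 9*(-8)**2)*(-104) = -50 + (-2 + 9*64)*(-104) = -50 + (-2 + 576)*(-104) = -50 + 574*(-104) = -50 - 59696 = -59746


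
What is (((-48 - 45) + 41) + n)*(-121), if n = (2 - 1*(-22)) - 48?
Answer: 9196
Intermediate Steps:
n = -24 (n = (2 + 22) - 48 = 24 - 48 = -24)
(((-48 - 45) + 41) + n)*(-121) = (((-48 - 45) + 41) - 24)*(-121) = ((-93 + 41) - 24)*(-121) = (-52 - 24)*(-121) = -76*(-121) = 9196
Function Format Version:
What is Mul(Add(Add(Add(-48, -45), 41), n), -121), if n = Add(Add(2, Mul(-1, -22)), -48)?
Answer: 9196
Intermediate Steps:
n = -24 (n = Add(Add(2, 22), -48) = Add(24, -48) = -24)
Mul(Add(Add(Add(-48, -45), 41), n), -121) = Mul(Add(Add(Add(-48, -45), 41), -24), -121) = Mul(Add(Add(-93, 41), -24), -121) = Mul(Add(-52, -24), -121) = Mul(-76, -121) = 9196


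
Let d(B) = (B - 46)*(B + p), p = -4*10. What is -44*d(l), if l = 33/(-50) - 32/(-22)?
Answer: -536120869/6875 ≈ -77981.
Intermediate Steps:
p = -40
l = 437/550 (l = 33*(-1/50) - 32*(-1/22) = -33/50 + 16/11 = 437/550 ≈ 0.79455)
d(B) = (-46 + B)*(-40 + B) (d(B) = (B - 46)*(B - 40) = (-46 + B)*(-40 + B))
-44*d(l) = -44*(1840 + (437/550)² - 86*437/550) = -44*(1840 + 190969/302500 - 18791/275) = -44*536120869/302500 = -536120869/6875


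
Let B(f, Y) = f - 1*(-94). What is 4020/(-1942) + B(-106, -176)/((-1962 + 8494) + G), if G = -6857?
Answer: -641598/315575 ≈ -2.0331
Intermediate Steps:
B(f, Y) = 94 + f (B(f, Y) = f + 94 = 94 + f)
4020/(-1942) + B(-106, -176)/((-1962 + 8494) + G) = 4020/(-1942) + (94 - 106)/((-1962 + 8494) - 6857) = 4020*(-1/1942) - 12/(6532 - 6857) = -2010/971 - 12/(-325) = -2010/971 - 12*(-1/325) = -2010/971 + 12/325 = -641598/315575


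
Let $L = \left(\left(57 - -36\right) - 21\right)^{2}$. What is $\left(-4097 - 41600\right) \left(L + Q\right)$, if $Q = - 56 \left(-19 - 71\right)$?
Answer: $-467206128$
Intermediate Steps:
$Q = 5040$ ($Q = \left(-56\right) \left(-90\right) = 5040$)
$L = 5184$ ($L = \left(\left(57 + 36\right) - 21\right)^{2} = \left(93 - 21\right)^{2} = 72^{2} = 5184$)
$\left(-4097 - 41600\right) \left(L + Q\right) = \left(-4097 - 41600\right) \left(5184 + 5040\right) = \left(-45697\right) 10224 = -467206128$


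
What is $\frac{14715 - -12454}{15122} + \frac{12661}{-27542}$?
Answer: $\frac{139207239}{104122531} \approx 1.337$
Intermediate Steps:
$\frac{14715 - -12454}{15122} + \frac{12661}{-27542} = \left(14715 + 12454\right) \frac{1}{15122} + 12661 \left(- \frac{1}{27542}\right) = 27169 \cdot \frac{1}{15122} - \frac{12661}{27542} = \frac{27169}{15122} - \frac{12661}{27542} = \frac{139207239}{104122531}$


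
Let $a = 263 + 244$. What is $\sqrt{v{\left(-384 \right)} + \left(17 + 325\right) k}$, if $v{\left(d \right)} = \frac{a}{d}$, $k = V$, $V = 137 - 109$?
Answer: $\frac{\sqrt{2451118}}{16} \approx 97.85$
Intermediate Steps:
$a = 507$
$V = 28$ ($V = 137 - 109 = 28$)
$k = 28$
$v{\left(d \right)} = \frac{507}{d}$
$\sqrt{v{\left(-384 \right)} + \left(17 + 325\right) k} = \sqrt{\frac{507}{-384} + \left(17 + 325\right) 28} = \sqrt{507 \left(- \frac{1}{384}\right) + 342 \cdot 28} = \sqrt{- \frac{169}{128} + 9576} = \sqrt{\frac{1225559}{128}} = \frac{\sqrt{2451118}}{16}$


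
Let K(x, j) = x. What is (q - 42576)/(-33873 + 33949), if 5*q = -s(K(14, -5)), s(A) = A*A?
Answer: -53269/95 ≈ -560.73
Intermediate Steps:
s(A) = A²
q = -196/5 (q = (-1*14²)/5 = (-1*196)/5 = (⅕)*(-196) = -196/5 ≈ -39.200)
(q - 42576)/(-33873 + 33949) = (-196/5 - 42576)/(-33873 + 33949) = -213076/5/76 = -213076/5*1/76 = -53269/95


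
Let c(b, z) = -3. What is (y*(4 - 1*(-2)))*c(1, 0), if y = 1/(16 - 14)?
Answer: -9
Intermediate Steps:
y = 1/2 ≈ 0.50000
(y*(4 - 1*(-2)))*c(1, 0) = ((4 - 1*(-2))/2)*(-3) = ((4 + 2)/2)*(-3) = ((1/2)*6)*(-3) = 3*(-3) = -9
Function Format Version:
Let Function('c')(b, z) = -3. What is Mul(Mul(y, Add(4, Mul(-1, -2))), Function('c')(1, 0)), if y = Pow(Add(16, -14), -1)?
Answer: -9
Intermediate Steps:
y = Rational(1, 2) (y = Pow(2, -1) = Rational(1, 2) ≈ 0.50000)
Mul(Mul(y, Add(4, Mul(-1, -2))), Function('c')(1, 0)) = Mul(Mul(Rational(1, 2), Add(4, Mul(-1, -2))), -3) = Mul(Mul(Rational(1, 2), Add(4, 2)), -3) = Mul(Mul(Rational(1, 2), 6), -3) = Mul(3, -3) = -9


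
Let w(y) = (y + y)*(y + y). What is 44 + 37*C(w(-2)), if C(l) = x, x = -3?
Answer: -67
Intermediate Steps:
w(y) = 4*y² (w(y) = (2*y)*(2*y) = 4*y²)
C(l) = -3
44 + 37*C(w(-2)) = 44 + 37*(-3) = 44 - 111 = -67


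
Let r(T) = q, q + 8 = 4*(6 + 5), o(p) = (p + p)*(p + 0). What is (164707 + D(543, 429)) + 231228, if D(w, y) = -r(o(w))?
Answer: 395899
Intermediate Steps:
o(p) = 2*p² (o(p) = (2*p)*p = 2*p²)
q = 36 (q = -8 + 4*(6 + 5) = -8 + 4*11 = -8 + 44 = 36)
r(T) = 36
D(w, y) = -36 (D(w, y) = -1*36 = -36)
(164707 + D(543, 429)) + 231228 = (164707 - 36) + 231228 = 164671 + 231228 = 395899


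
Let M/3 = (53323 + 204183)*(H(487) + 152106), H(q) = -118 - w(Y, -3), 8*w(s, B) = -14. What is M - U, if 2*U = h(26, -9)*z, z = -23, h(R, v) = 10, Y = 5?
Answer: 234829635611/2 ≈ 1.1741e+11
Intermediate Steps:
w(s, B) = -7/4 (w(s, B) = (⅛)*(-14) = -7/4)
U = -115 (U = (10*(-23))/2 = (½)*(-230) = -115)
H(q) = -465/4 (H(q) = -118 - 1*(-7/4) = -118 + 7/4 = -465/4)
M = 234829635381/2 (M = 3*((53323 + 204183)*(-465/4 + 152106)) = 3*(257506*(607959/4)) = 3*(78276545127/2) = 234829635381/2 ≈ 1.1741e+11)
M - U = 234829635381/2 - 1*(-115) = 234829635381/2 + 115 = 234829635611/2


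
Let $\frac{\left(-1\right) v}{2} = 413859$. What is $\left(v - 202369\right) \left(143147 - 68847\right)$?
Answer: $-76535464100$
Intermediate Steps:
$v = -827718$ ($v = \left(-2\right) 413859 = -827718$)
$\left(v - 202369\right) \left(143147 - 68847\right) = \left(-827718 - 202369\right) \left(143147 - 68847\right) = \left(-1030087\right) 74300 = -76535464100$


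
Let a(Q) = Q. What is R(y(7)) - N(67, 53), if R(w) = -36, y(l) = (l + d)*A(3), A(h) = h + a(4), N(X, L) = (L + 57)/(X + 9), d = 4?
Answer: -1423/38 ≈ -37.447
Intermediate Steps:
N(X, L) = (57 + L)/(9 + X)
A(h) = 4 + h (A(h) = h + 4 = 4 + h)
y(l) = 28 + 7*l (y(l) = (l + 4)*(4 + 3) = (4 + l)*7 = 28 + 7*l)
R(y(7)) - N(67, 53) = -36 - (57 + 53)/(9 + 67) = -36 - 110/76 = -36 - 1*55/38 = -36 - 55/38 = -1423/38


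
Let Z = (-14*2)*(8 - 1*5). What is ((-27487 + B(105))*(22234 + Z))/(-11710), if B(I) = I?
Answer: 60651130/1171 ≈ 51794.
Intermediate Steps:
Z = -84 (Z = -28*(8 - 5) = -28*3 = -84)
((-27487 + B(105))*(22234 + Z))/(-11710) = ((-27487 + 105)*(22234 - 84))/(-11710) = -27382*22150*(-1/11710) = -606511300*(-1/11710) = 60651130/1171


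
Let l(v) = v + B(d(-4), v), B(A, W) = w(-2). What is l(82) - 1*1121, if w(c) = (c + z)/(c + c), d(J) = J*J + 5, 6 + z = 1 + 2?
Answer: -4151/4 ≈ -1037.8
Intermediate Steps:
z = -3 (z = -6 + (1 + 2) = -6 + 3 = -3)
d(J) = 5 + J² (d(J) = J² + 5 = 5 + J²)
w(c) = (-3 + c)/(2*c) (w(c) = (c - 3)/(c + c) = (-3 + c)/((2*c)) = (-3 + c)*(1/(2*c)) = (-3 + c)/(2*c))
B(A, W) = 5/4 (B(A, W) = (½)*(-3 - 2)/(-2) = (½)*(-½)*(-5) = 5/4)
l(v) = 5/4 + v (l(v) = v + 5/4 = 5/4 + v)
l(82) - 1*1121 = (5/4 + 82) - 1*1121 = 333/4 - 1121 = -4151/4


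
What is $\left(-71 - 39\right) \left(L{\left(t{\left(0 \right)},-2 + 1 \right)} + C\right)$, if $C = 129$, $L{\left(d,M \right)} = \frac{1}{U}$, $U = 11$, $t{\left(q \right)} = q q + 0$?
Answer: $-14200$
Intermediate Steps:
$t{\left(q \right)} = q^{2}$ ($t{\left(q \right)} = q^{2} + 0 = q^{2}$)
$L{\left(d,M \right)} = \frac{1}{11}$
$\left(-71 - 39\right) \left(L{\left(t{\left(0 \right)},-2 + 1 \right)} + C\right) = \left(-71 - 39\right) \left(\frac{1}{11} + 129\right) = \left(-71 - 39\right) \frac{1420}{11} = \left(-110\right) \frac{1420}{11} = -14200$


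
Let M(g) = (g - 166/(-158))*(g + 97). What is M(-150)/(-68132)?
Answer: -623651/5382428 ≈ -0.11587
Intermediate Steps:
M(g) = (97 + g)*(83/79 + g) (M(g) = (g - 166*(-1/158))*(97 + g) = (g + 83/79)*(97 + g) = (83/79 + g)*(97 + g) = (97 + g)*(83/79 + g))
M(-150)/(-68132) = (8051/79 + (-150)**2 + (7746/79)*(-150))/(-68132) = (8051/79 + 22500 - 1161900/79)*(-1/68132) = (623651/79)*(-1/68132) = -623651/5382428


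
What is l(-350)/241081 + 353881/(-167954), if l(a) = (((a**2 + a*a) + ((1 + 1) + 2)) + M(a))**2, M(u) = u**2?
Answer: 22683645885961903/40490518274 ≈ 5.6022e+5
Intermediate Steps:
l(a) = (4 + 3*a**2)**2 (l(a) = (((a**2 + a*a) + ((1 + 1) + 2)) + a**2)**2 = (((a**2 + a**2) + (2 + 2)) + a**2)**2 = ((2*a**2 + 4) + a**2)**2 = ((4 + 2*a**2) + a**2)**2 = (4 + 3*a**2)**2)
l(-350)/241081 + 353881/(-167954) = (4 + 3*(-350)**2)**2/241081 + 353881/(-167954) = (4 + 3*122500)**2*(1/241081) + 353881*(-1/167954) = (4 + 367500)**2*(1/241081) - 353881/167954 = 367504**2*(1/241081) - 353881/167954 = 135059190016*(1/241081) - 353881/167954 = 135059190016/241081 - 353881/167954 = 22683645885961903/40490518274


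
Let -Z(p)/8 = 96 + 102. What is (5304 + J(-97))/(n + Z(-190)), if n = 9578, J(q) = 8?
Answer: 2656/3997 ≈ 0.66450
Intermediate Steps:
Z(p) = -1584 (Z(p) = -8*(96 + 102) = -8*198 = -1584)
(5304 + J(-97))/(n + Z(-190)) = (5304 + 8)/(9578 - 1584) = 5312/7994 = 5312*(1/7994) = 2656/3997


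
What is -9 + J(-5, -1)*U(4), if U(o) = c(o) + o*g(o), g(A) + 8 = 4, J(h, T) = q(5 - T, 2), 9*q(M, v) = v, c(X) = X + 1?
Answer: -103/9 ≈ -11.444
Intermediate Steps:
c(X) = 1 + X
q(M, v) = v/9
J(h, T) = 2/9 (J(h, T) = (⅑)*2 = 2/9)
g(A) = -4 (g(A) = -8 + 4 = -4)
U(o) = 1 - 3*o (U(o) = (1 + o) + o*(-4) = (1 + o) - 4*o = 1 - 3*o)
-9 + J(-5, -1)*U(4) = -9 + 2*(1 - 3*4)/9 = -9 + 2*(1 - 12)/9 = -9 + (2/9)*(-11) = -9 - 22/9 = -103/9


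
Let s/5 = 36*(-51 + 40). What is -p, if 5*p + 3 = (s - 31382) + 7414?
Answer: 25951/5 ≈ 5190.2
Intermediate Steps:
s = -1980 (s = 5*(36*(-51 + 40)) = 5*(36*(-11)) = 5*(-396) = -1980)
p = -25951/5 (p = -⅗ + ((-1980 - 31382) + 7414)/5 = -⅗ + (-33362 + 7414)/5 = -⅗ + (⅕)*(-25948) = -⅗ - 25948/5 = -25951/5 ≈ -5190.2)
-p = -1*(-25951/5) = 25951/5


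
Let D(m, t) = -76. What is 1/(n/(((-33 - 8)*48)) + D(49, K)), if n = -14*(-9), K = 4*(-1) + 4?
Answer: -328/24949 ≈ -0.013147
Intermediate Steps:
K = 0 (K = -4 + 4 = 0)
n = 126
1/(n/(((-33 - 8)*48)) + D(49, K)) = 1/(126/(((-33 - 8)*48)) - 76) = 1/(126/((-41*48)) - 76) = 1/(126/(-1968) - 76) = 1/(126*(-1/1968) - 76) = 1/(-21/328 - 76) = 1/(-24949/328) = -328/24949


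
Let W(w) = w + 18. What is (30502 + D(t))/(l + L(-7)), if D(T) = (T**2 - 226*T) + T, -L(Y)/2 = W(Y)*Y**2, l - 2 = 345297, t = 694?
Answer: 355988/344221 ≈ 1.0342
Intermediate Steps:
l = 345299 (l = 2 + 345297 = 345299)
W(w) = 18 + w
L(Y) = -2*Y**2*(18 + Y) (L(Y) = -2*(18 + Y)*Y**2 = -2*Y**2*(18 + Y))
D(T) = T**2 - 225*T
(30502 + D(t))/(l + L(-7)) = (30502 + 694*(-225 + 694))/(345299 + 2*(-7)**2*(-18 - 1*(-7))) = (30502 + 694*469)/(345299 + 2*49*(-18 + 7)) = (30502 + 325486)/(345299 + 2*49*(-11)) = 355988/(345299 - 1078) = 355988/344221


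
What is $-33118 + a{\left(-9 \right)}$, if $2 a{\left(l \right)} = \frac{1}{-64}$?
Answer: $- \frac{4239105}{128} \approx -33118.0$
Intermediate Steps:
$a{\left(l \right)} = - \frac{1}{128}$ ($a{\left(l \right)} = \frac{1}{2 \left(-64\right)} = \frac{1}{2} \left(- \frac{1}{64}\right) = - \frac{1}{128}$)
$-33118 + a{\left(-9 \right)} = -33118 - \frac{1}{128} = - \frac{4239105}{128}$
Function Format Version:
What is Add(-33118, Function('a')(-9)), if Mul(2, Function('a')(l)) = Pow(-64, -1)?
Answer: Rational(-4239105, 128) ≈ -33118.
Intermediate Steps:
Function('a')(l) = Rational(-1, 128) (Function('a')(l) = Mul(Rational(1, 2), Pow(-64, -1)) = Mul(Rational(1, 2), Rational(-1, 64)) = Rational(-1, 128))
Add(-33118, Function('a')(-9)) = Add(-33118, Rational(-1, 128)) = Rational(-4239105, 128)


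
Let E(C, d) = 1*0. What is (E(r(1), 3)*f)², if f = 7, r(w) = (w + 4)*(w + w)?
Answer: 0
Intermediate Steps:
r(w) = 2*w*(4 + w) (r(w) = (4 + w)*(2*w) = 2*w*(4 + w))
E(C, d) = 0
(E(r(1), 3)*f)² = (0*7)² = 0² = 0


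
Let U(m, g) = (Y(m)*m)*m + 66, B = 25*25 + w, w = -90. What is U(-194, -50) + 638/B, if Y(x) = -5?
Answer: -100640352/535 ≈ -1.8811e+5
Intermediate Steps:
B = 535 (B = 25*25 - 90 = 625 - 90 = 535)
U(m, g) = 66 - 5*m² (U(m, g) = (-5*m)*m + 66 = -5*m² + 66 = 66 - 5*m²)
U(-194, -50) + 638/B = (66 - 5*(-194)²) + 638/535 = (66 - 5*37636) + 638*(1/535) = (66 - 188180) + 638/535 = -188114 + 638/535 = -100640352/535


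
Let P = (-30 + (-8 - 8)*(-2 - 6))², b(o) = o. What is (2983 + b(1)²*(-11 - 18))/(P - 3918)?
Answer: 1477/2843 ≈ 0.51952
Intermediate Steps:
P = 9604 (P = (-30 - 16*(-8))² = (-30 + 128)² = 98² = 9604)
(2983 + b(1)²*(-11 - 18))/(P - 3918) = (2983 + 1²*(-11 - 18))/(9604 - 3918) = (2983 + 1*(-29))/5686 = (2983 - 29)*(1/5686) = 2954*(1/5686) = 1477/2843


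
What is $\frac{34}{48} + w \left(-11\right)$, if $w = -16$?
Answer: $\frac{4241}{24} \approx 176.71$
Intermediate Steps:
$\frac{34}{48} + w \left(-11\right) = \frac{34}{48} - -176 = 34 \cdot \frac{1}{48} + 176 = \frac{17}{24} + 176 = \frac{4241}{24}$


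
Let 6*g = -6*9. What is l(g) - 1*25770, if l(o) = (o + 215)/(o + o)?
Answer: -232033/9 ≈ -25781.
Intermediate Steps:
g = -9 (g = (-6*9)/6 = (1/6)*(-54) = -9)
l(o) = (215 + o)/(2*o) (l(o) = (215 + o)/((2*o)) = (215 + o)*(1/(2*o)) = (215 + o)/(2*o))
l(g) - 1*25770 = (1/2)*(215 - 9)/(-9) - 1*25770 = (1/2)*(-1/9)*206 - 25770 = -103/9 - 25770 = -232033/9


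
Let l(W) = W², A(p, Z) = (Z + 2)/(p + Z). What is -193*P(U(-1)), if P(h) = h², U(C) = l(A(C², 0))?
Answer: -3088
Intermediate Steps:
A(p, Z) = (2 + Z)/(Z + p)
U(C) = 4/C⁴ (U(C) = ((2 + 0)/(0 + C²))² = (2/C²)² = 4/C⁴)
-193*P(U(-1)) = -193*(4/(-1)⁴)² = -193*(4*1)² = -193*4² = -193*16 = -3088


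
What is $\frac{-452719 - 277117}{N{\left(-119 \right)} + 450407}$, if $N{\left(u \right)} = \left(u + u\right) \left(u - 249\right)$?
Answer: $- \frac{729836}{537991} \approx -1.3566$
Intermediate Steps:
$N{\left(u \right)} = 2 u \left(-249 + u\right)$
$\frac{-452719 - 277117}{N{\left(-119 \right)} + 450407} = \frac{-452719 - 277117}{2 \left(-119\right) \left(-249 - 119\right) + 450407} = - \frac{729836}{2 \left(-119\right) \left(-368\right) + 450407} = - \frac{729836}{87584 + 450407} = - \frac{729836}{537991}$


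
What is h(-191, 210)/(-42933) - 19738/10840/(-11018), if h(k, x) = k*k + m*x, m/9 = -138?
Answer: 13397401398617/2563854003480 ≈ 5.2255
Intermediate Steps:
m = -1242 (m = 9*(-138) = -1242)
h(k, x) = k² - 1242*x (h(k, x) = k*k - 1242*x = k² - 1242*x)
h(-191, 210)/(-42933) - 19738/10840/(-11018) = ((-191)² - 1242*210)/(-42933) - 19738/10840/(-11018) = (36481 - 260820)*(-1/42933) - 19738*1/10840*(-1/11018) = -224339*(-1/42933) - 9869/5420*(-1/11018) = 224339/42933 + 9869/59717560 = 13397401398617/2563854003480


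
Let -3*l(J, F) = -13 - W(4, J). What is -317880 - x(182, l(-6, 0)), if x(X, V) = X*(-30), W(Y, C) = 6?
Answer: -312420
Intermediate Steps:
l(J, F) = 19/3 (l(J, F) = -(-13 - 1*6)/3 = -(-13 - 6)/3 = -⅓*(-19) = 19/3)
x(X, V) = -30*X
-317880 - x(182, l(-6, 0)) = -317880 - (-30)*182 = -317880 - 1*(-5460) = -317880 + 5460 = -312420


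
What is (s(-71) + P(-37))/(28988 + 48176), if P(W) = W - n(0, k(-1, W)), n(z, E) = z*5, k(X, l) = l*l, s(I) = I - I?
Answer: -37/77164 ≈ -0.00047950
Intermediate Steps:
s(I) = 0
k(X, l) = l**2
n(z, E) = 5*z
P(W) = W (P(W) = W - 5*0 = W - 1*0 = W + 0 = W)
(s(-71) + P(-37))/(28988 + 48176) = (0 - 37)/(28988 + 48176) = -37/77164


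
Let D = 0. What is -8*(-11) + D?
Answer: 88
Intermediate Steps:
-8*(-11) + D = -8*(-11) + 0 = 88 + 0 = 88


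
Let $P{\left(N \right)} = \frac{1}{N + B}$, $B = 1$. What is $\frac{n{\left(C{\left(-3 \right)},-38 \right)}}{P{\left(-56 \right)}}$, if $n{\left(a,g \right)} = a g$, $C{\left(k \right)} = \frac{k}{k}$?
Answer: $2090$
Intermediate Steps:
$C{\left(k \right)} = 1$
$P{\left(N \right)} = \frac{1}{1 + N}$ ($P{\left(N \right)} = \frac{1}{N + 1} = \frac{1}{1 + N}$)
$\frac{n{\left(C{\left(-3 \right)},-38 \right)}}{P{\left(-56 \right)}} = \frac{1 \left(-38\right)}{\frac{1}{1 - 56}} = - \frac{38}{\frac{1}{-55}} = - \frac{38}{- \frac{1}{55}} = \left(-38\right) \left(-55\right) = 2090$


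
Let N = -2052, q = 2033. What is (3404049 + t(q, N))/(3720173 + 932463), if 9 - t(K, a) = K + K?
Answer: 849998/1163159 ≈ 0.73077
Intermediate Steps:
t(K, a) = 9 - 2*K (t(K, a) = 9 - (K + K) = 9 - 2*K)
(3404049 + t(q, N))/(3720173 + 932463) = (3404049 + (9 - 2*2033))/(3720173 + 932463) = (3404049 + (9 - 4066))/4652636 = (3404049 - 4057)*(1/4652636) = 3399992*(1/4652636) = 849998/1163159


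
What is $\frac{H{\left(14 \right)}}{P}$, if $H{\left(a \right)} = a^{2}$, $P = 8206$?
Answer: $\frac{98}{4103} \approx 0.023885$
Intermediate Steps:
$\frac{H{\left(14 \right)}}{P} = \frac{14^{2}}{8206} = 196 \cdot \frac{1}{8206} = \frac{98}{4103}$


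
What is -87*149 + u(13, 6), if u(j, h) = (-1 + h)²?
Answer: -12938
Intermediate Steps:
-87*149 + u(13, 6) = -87*149 + (-1 + 6)² = -12963 + 5² = -12963 + 25 = -12938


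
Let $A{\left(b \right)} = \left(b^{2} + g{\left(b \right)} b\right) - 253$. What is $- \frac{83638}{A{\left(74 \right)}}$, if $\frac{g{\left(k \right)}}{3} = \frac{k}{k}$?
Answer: $- \frac{83638}{5445} \approx -15.361$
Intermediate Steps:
$g{\left(k \right)} = 3$ ($g{\left(k \right)} = 3 \frac{k}{k} = 3 \cdot 1 = 3$)
$A{\left(b \right)} = -253 + b^{2} + 3 b$ ($A{\left(b \right)} = \left(b^{2} + 3 b\right) - 253 = -253 + b^{2} + 3 b$)
$- \frac{83638}{A{\left(74 \right)}} = - \frac{83638}{-253 + 74^{2} + 3 \cdot 74} = - \frac{83638}{-253 + 5476 + 222} = - \frac{83638}{5445}$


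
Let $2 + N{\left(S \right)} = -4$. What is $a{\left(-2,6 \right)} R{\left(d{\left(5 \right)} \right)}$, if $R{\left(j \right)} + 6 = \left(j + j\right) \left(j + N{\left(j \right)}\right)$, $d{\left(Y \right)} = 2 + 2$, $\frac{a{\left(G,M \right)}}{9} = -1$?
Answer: $198$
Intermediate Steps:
$a{\left(G,M \right)} = -9$ ($a{\left(G,M \right)} = 9 \left(-1\right) = -9$)
$N{\left(S \right)} = -6$ ($N{\left(S \right)} = -2 - 4 = -6$)
$d{\left(Y \right)} = 4$
$R{\left(j \right)} = -6 + 2 j \left(-6 + j\right)$ ($R{\left(j \right)} = -6 + \left(j + j\right) \left(j - 6\right) = -6 + 2 j \left(-6 + j\right)$)
$a{\left(-2,6 \right)} R{\left(d{\left(5 \right)} \right)} = - 9 \left(-6 - 48 + 2 \cdot 4^{2}\right) = - 9 \left(-6 - 48 + 2 \cdot 16\right) = - 9 \left(-6 - 48 + 32\right) = \left(-9\right) \left(-22\right) = 198$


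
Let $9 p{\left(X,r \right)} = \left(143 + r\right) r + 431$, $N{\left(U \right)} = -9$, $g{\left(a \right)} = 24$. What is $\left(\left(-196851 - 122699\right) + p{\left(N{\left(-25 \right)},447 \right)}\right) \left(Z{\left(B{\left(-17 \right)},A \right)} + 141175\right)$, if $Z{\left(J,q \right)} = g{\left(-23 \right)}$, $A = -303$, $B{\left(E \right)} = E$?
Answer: $- \frac{368781995011}{9} \approx -4.0976 \cdot 10^{10}$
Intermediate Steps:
$Z{\left(J,q \right)} = 24$
$p{\left(X,r \right)} = \frac{431}{9} + \frac{r \left(143 + r\right)}{9}$ ($p{\left(X,r \right)} = \frac{\left(143 + r\right) r + 431}{9} = \frac{r \left(143 + r\right) + 431}{9} = \frac{431 + r \left(143 + r\right)}{9} = \frac{431}{9} + \frac{r \left(143 + r\right)}{9}$)
$\left(\left(-196851 - 122699\right) + p{\left(N{\left(-25 \right)},447 \right)}\right) \left(Z{\left(B{\left(-17 \right)},A \right)} + 141175\right) = \left(\left(-196851 - 122699\right) + \left(\frac{431}{9} + \frac{447^{2}}{9} + \frac{143}{9} \cdot 447\right)\right) \left(24 + 141175\right) = \left(-319550 + \left(\frac{431}{9} + \frac{1}{9} \cdot 199809 + \frac{21307}{3}\right)\right) 141199 = \left(-319550 + \left(\frac{431}{9} + 22201 + \frac{21307}{3}\right)\right) 141199 = \left(-319550 + \frac{264161}{9}\right) 141199 = \left(- \frac{2611789}{9}\right) 141199 = - \frac{368781995011}{9}$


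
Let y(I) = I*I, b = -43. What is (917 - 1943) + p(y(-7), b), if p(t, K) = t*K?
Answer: -3133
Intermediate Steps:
y(I) = I**2
p(t, K) = K*t
(917 - 1943) + p(y(-7), b) = (917 - 1943) - 43*(-7)**2 = -1026 - 43*49 = -1026 - 2107 = -3133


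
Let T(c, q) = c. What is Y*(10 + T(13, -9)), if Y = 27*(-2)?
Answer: -1242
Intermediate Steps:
Y = -54
Y*(10 + T(13, -9)) = -54*(10 + 13) = -54*23 = -1242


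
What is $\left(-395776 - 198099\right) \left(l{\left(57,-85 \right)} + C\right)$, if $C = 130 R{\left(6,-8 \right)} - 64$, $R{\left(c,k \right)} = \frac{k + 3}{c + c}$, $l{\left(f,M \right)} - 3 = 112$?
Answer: $\frac{11283625}{6} \approx 1.8806 \cdot 10^{6}$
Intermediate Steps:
$l{\left(f,M \right)} = 115$ ($l{\left(f,M \right)} = 3 + 112 = 115$)
$R{\left(c,k \right)} = \frac{3 + k}{2 c}$
$C = - \frac{709}{6}$ ($C = 130 \frac{3 - 8}{2 \cdot 6} - 64 = 130 \cdot \frac{1}{2} \cdot \frac{1}{6} \left(-5\right) - 64 = 130 \left(- \frac{5}{12}\right) - 64 = - \frac{325}{6} - 64 = - \frac{709}{6} \approx -118.17$)
$\left(-395776 - 198099\right) \left(l{\left(57,-85 \right)} + C\right) = \left(-395776 - 198099\right) \left(115 - \frac{709}{6}\right) = \left(-593875\right) \left(- \frac{19}{6}\right) = \frac{11283625}{6}$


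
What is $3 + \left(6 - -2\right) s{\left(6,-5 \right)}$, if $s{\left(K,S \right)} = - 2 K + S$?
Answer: $-133$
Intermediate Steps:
$s{\left(K,S \right)} = S - 2 K$
$3 + \left(6 - -2\right) s{\left(6,-5 \right)} = 3 + \left(6 - -2\right) \left(-5 - 12\right) = 3 + \left(6 + 2\right) \left(-5 - 12\right) = 3 + 8 \left(-17\right) = 3 - 136 = -133$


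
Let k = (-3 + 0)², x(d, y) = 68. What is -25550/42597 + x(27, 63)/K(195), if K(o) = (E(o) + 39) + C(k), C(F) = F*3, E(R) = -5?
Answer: 1338046/2598417 ≈ 0.51495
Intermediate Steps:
k = 9 (k = (-3)² = 9)
C(F) = 3*F
K(o) = 61 (K(o) = (-5 + 39) + 3*9 = 34 + 27 = 61)
-25550/42597 + x(27, 63)/K(195) = -25550/42597 + 68/61 = 1338046/2598417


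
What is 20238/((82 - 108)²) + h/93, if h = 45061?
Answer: 16171685/31434 ≈ 514.46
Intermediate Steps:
20238/((82 - 108)²) + h/93 = 20238/((82 - 108)²) + 45061/93 = 20238/((-26)²) + 45061*(1/93) = 20238/676 + 45061/93 = 20238*(1/676) + 45061/93 = 10119/338 + 45061/93 = 16171685/31434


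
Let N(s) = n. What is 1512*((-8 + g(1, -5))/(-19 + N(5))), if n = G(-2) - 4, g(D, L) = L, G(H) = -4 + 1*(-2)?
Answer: 19656/29 ≈ 677.79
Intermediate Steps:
G(H) = -6 (G(H) = -4 - 2 = -6)
n = -10 (n = -6 - 4 = -10)
N(s) = -10
1512*((-8 + g(1, -5))/(-19 + N(5))) = 1512*((-8 - 5)/(-19 - 10)) = 1512*(-13/(-29)) = 1512*(-13*(-1/29)) = 1512*(13/29) = 19656/29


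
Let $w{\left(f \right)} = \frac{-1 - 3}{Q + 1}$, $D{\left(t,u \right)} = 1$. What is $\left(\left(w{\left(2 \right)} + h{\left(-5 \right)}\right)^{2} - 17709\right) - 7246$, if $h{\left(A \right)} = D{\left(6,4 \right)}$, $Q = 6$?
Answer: $- \frac{1222786}{49} \approx -24955.0$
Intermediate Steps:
$w{\left(f \right)} = - \frac{4}{7}$ ($w{\left(f \right)} = \frac{-1 - 3}{6 + 1} = - \frac{4}{7}$)
$h{\left(A \right)} = 1$
$\left(\left(w{\left(2 \right)} + h{\left(-5 \right)}\right)^{2} - 17709\right) - 7246 = \left(\left(- \frac{4}{7} + 1\right)^{2} - 17709\right) - 7246 = \left(\left(\frac{3}{7}\right)^{2} - 17709\right) - 7246 = \left(\frac{9}{49} - 17709\right) - 7246 = - \frac{867732}{49} - 7246 = - \frac{1222786}{49}$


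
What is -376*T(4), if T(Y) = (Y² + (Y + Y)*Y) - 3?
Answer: -16920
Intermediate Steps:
T(Y) = -3 + 3*Y² (T(Y) = (Y² + (2*Y)*Y) - 3 = (Y² + 2*Y²) - 3 = 3*Y² - 3 = -3 + 3*Y²)
-376*T(4) = -376*(-3 + 3*4²) = -376*(-3 + 3*16) = -376*(-3 + 48) = -376*45 = -16920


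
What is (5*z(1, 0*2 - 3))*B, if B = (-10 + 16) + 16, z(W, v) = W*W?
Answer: 110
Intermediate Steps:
z(W, v) = W²
B = 22 (B = 6 + 16 = 22)
(5*z(1, 0*2 - 3))*B = (5*1²)*22 = (5*1)*22 = 5*22 = 110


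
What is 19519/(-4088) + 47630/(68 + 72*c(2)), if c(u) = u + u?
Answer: 46940669/363832 ≈ 129.02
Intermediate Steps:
c(u) = 2*u
19519/(-4088) + 47630/(68 + 72*c(2)) = 19519/(-4088) + 47630/(68 + 72*(2*2)) = 19519*(-1/4088) + 47630/(68 + 72*4) = -19519/4088 + 47630/(68 + 288) = -19519/4088 + 47630/356 = -19519/4088 + 47630*(1/356) = -19519/4088 + 23815/178 = 46940669/363832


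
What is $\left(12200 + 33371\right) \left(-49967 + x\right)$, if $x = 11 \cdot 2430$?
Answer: $-1058933327$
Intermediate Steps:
$x = 26730$
$\left(12200 + 33371\right) \left(-49967 + x\right) = \left(12200 + 33371\right) \left(-49967 + 26730\right) = 45571 \left(-23237\right) = -1058933327$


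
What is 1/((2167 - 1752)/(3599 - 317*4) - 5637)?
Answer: -2331/13139432 ≈ -0.00017740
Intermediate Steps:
1/((2167 - 1752)/(3599 - 317*4) - 5637) = 1/(415/(3599 - 1268) - 5637) = 1/(415/2331 - 5637) = 1/(-13139432/2331) = -2331/13139432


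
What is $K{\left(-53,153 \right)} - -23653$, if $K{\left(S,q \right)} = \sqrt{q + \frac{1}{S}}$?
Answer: $23653 + \frac{2 \sqrt{107431}}{53} \approx 23665.0$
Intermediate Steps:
$K{\left(-53,153 \right)} - -23653 = \sqrt{153 + \frac{1}{-53}} - -23653 = \sqrt{153 - \frac{1}{53}} + 23653 = \sqrt{\frac{8108}{53}} + 23653 = \frac{2 \sqrt{107431}}{53} + 23653 = 23653 + \frac{2 \sqrt{107431}}{53}$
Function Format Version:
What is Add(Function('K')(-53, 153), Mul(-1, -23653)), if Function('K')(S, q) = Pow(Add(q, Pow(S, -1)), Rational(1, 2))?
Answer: Add(23653, Mul(Rational(2, 53), Pow(107431, Rational(1, 2)))) ≈ 23665.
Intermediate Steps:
Add(Function('K')(-53, 153), Mul(-1, -23653)) = Add(Pow(Add(153, Pow(-53, -1)), Rational(1, 2)), Mul(-1, -23653)) = Add(Pow(Add(153, Rational(-1, 53)), Rational(1, 2)), 23653) = Add(Pow(Rational(8108, 53), Rational(1, 2)), 23653) = Add(Mul(Rational(2, 53), Pow(107431, Rational(1, 2))), 23653) = Add(23653, Mul(Rational(2, 53), Pow(107431, Rational(1, 2))))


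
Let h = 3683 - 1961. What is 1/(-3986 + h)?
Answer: -1/2264 ≈ -0.00044170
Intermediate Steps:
h = 1722
1/(-3986 + h) = 1/(-3986 + 1722) = 1/(-2264) = -1/2264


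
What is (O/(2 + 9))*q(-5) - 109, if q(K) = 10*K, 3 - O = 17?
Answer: -499/11 ≈ -45.364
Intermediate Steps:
O = -14 (O = 3 - 1*17 = 3 - 17 = -14)
(O/(2 + 9))*q(-5) - 109 = (-14/(2 + 9))*(10*(-5)) - 109 = (-14/11)*(-50) - 109 = ((1/11)*(-14))*(-50) - 109 = -14/11*(-50) - 109 = 700/11 - 109 = -499/11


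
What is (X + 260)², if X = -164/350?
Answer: 2062794724/30625 ≈ 67357.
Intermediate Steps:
X = -82/175 (X = -164*1/350 = -82/175 ≈ -0.46857)
(X + 260)² = (-82/175 + 260)² = (45418/175)² = 2062794724/30625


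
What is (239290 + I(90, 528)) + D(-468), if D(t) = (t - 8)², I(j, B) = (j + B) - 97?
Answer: 466387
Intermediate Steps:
I(j, B) = -97 + B + j (I(j, B) = (B + j) - 97 = -97 + B + j)
D(t) = (-8 + t)²
(239290 + I(90, 528)) + D(-468) = (239290 + (-97 + 528 + 90)) + (-8 - 468)² = (239290 + 521) + (-476)² = 239811 + 226576 = 466387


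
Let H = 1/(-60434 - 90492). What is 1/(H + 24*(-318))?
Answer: -150926/1151867233 ≈ -0.00013103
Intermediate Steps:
H = -1/150926 (H = 1/(-150926) = -1/150926 ≈ -6.6258e-6)
1/(H + 24*(-318)) = 1/(-1/150926 + 24*(-318)) = 1/(-1/150926 - 7632) = 1/(-1151867233/150926) = -150926/1151867233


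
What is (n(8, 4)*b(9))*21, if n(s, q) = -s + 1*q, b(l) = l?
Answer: -756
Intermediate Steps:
n(s, q) = q - s (n(s, q) = -s + q = q - s)
(n(8, 4)*b(9))*21 = ((4 - 1*8)*9)*21 = ((4 - 8)*9)*21 = -4*9*21 = -36*21 = -756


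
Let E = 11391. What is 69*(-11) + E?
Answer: 10632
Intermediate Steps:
69*(-11) + E = 69*(-11) + 11391 = -759 + 11391 = 10632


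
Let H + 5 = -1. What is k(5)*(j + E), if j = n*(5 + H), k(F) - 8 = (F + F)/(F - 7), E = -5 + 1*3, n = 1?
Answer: -9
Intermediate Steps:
H = -6 (H = -5 - 1 = -6)
E = -2 (E = -5 + 3 = -2)
k(F) = 8 + 2*F/(-7 + F) (k(F) = 8 + (F + F)/(F - 7) = 8 + (2*F)/(-7 + F) = 8 + 2*F/(-7 + F))
j = -1 (j = 1*(5 - 6) = 1*(-1) = -1)
k(5)*(j + E) = (2*(-28 + 5*5)/(-7 + 5))*(-1 - 2) = (2*(-28 + 25)/(-2))*(-3) = (2*(-1/2)*(-3))*(-3) = 3*(-3) = -9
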